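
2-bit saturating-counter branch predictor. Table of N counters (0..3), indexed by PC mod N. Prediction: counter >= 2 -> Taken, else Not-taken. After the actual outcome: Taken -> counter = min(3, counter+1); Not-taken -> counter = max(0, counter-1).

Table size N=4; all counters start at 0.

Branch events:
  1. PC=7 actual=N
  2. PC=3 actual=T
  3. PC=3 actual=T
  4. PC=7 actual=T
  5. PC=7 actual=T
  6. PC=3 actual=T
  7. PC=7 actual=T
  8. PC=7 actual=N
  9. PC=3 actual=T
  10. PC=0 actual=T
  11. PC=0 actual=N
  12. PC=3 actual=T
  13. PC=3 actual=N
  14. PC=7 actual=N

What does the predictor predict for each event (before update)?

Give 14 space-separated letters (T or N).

Answer: N N N T T T T T T N N T T T

Derivation:
Ev 1: PC=7 idx=3 pred=N actual=N -> ctr[3]=0
Ev 2: PC=3 idx=3 pred=N actual=T -> ctr[3]=1
Ev 3: PC=3 idx=3 pred=N actual=T -> ctr[3]=2
Ev 4: PC=7 idx=3 pred=T actual=T -> ctr[3]=3
Ev 5: PC=7 idx=3 pred=T actual=T -> ctr[3]=3
Ev 6: PC=3 idx=3 pred=T actual=T -> ctr[3]=3
Ev 7: PC=7 idx=3 pred=T actual=T -> ctr[3]=3
Ev 8: PC=7 idx=3 pred=T actual=N -> ctr[3]=2
Ev 9: PC=3 idx=3 pred=T actual=T -> ctr[3]=3
Ev 10: PC=0 idx=0 pred=N actual=T -> ctr[0]=1
Ev 11: PC=0 idx=0 pred=N actual=N -> ctr[0]=0
Ev 12: PC=3 idx=3 pred=T actual=T -> ctr[3]=3
Ev 13: PC=3 idx=3 pred=T actual=N -> ctr[3]=2
Ev 14: PC=7 idx=3 pred=T actual=N -> ctr[3]=1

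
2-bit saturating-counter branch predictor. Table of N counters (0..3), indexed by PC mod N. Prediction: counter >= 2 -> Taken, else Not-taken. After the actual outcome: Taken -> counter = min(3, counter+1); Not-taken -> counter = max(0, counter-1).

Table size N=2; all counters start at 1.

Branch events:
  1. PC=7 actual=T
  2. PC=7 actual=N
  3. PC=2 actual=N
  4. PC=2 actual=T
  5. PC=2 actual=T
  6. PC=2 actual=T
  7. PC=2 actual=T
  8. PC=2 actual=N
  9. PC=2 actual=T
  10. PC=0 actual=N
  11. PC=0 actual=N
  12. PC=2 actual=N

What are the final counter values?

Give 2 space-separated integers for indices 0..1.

Ev 1: PC=7 idx=1 pred=N actual=T -> ctr[1]=2
Ev 2: PC=7 idx=1 pred=T actual=N -> ctr[1]=1
Ev 3: PC=2 idx=0 pred=N actual=N -> ctr[0]=0
Ev 4: PC=2 idx=0 pred=N actual=T -> ctr[0]=1
Ev 5: PC=2 idx=0 pred=N actual=T -> ctr[0]=2
Ev 6: PC=2 idx=0 pred=T actual=T -> ctr[0]=3
Ev 7: PC=2 idx=0 pred=T actual=T -> ctr[0]=3
Ev 8: PC=2 idx=0 pred=T actual=N -> ctr[0]=2
Ev 9: PC=2 idx=0 pred=T actual=T -> ctr[0]=3
Ev 10: PC=0 idx=0 pred=T actual=N -> ctr[0]=2
Ev 11: PC=0 idx=0 pred=T actual=N -> ctr[0]=1
Ev 12: PC=2 idx=0 pred=N actual=N -> ctr[0]=0

Answer: 0 1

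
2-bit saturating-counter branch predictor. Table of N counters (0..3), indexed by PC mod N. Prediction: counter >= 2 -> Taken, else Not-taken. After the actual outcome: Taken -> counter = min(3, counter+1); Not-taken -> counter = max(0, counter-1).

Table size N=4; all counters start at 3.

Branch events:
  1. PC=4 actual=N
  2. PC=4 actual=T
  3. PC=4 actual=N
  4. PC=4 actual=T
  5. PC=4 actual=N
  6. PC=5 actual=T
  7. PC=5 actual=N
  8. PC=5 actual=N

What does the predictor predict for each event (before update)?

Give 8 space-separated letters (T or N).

Ev 1: PC=4 idx=0 pred=T actual=N -> ctr[0]=2
Ev 2: PC=4 idx=0 pred=T actual=T -> ctr[0]=3
Ev 3: PC=4 idx=0 pred=T actual=N -> ctr[0]=2
Ev 4: PC=4 idx=0 pred=T actual=T -> ctr[0]=3
Ev 5: PC=4 idx=0 pred=T actual=N -> ctr[0]=2
Ev 6: PC=5 idx=1 pred=T actual=T -> ctr[1]=3
Ev 7: PC=5 idx=1 pred=T actual=N -> ctr[1]=2
Ev 8: PC=5 idx=1 pred=T actual=N -> ctr[1]=1

Answer: T T T T T T T T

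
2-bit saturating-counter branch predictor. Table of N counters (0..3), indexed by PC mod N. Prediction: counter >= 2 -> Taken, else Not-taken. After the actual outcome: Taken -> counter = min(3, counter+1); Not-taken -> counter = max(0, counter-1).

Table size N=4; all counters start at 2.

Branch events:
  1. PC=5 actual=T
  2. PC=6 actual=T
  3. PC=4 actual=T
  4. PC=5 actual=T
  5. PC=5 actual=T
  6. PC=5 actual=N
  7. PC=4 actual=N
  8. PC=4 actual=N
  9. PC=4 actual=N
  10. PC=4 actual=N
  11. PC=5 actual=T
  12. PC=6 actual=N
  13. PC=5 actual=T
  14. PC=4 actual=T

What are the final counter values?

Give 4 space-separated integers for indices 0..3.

Answer: 1 3 2 2

Derivation:
Ev 1: PC=5 idx=1 pred=T actual=T -> ctr[1]=3
Ev 2: PC=6 idx=2 pred=T actual=T -> ctr[2]=3
Ev 3: PC=4 idx=0 pred=T actual=T -> ctr[0]=3
Ev 4: PC=5 idx=1 pred=T actual=T -> ctr[1]=3
Ev 5: PC=5 idx=1 pred=T actual=T -> ctr[1]=3
Ev 6: PC=5 idx=1 pred=T actual=N -> ctr[1]=2
Ev 7: PC=4 idx=0 pred=T actual=N -> ctr[0]=2
Ev 8: PC=4 idx=0 pred=T actual=N -> ctr[0]=1
Ev 9: PC=4 idx=0 pred=N actual=N -> ctr[0]=0
Ev 10: PC=4 idx=0 pred=N actual=N -> ctr[0]=0
Ev 11: PC=5 idx=1 pred=T actual=T -> ctr[1]=3
Ev 12: PC=6 idx=2 pred=T actual=N -> ctr[2]=2
Ev 13: PC=5 idx=1 pred=T actual=T -> ctr[1]=3
Ev 14: PC=4 idx=0 pred=N actual=T -> ctr[0]=1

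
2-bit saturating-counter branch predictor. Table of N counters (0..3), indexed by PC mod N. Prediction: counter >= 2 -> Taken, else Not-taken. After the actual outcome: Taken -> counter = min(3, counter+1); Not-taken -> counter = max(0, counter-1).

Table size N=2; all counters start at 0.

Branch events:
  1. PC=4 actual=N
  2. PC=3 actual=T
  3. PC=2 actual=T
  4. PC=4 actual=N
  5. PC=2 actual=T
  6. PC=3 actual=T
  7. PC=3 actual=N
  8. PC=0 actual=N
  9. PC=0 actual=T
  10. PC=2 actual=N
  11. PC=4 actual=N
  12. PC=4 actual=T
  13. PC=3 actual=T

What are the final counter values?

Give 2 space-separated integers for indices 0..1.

Ev 1: PC=4 idx=0 pred=N actual=N -> ctr[0]=0
Ev 2: PC=3 idx=1 pred=N actual=T -> ctr[1]=1
Ev 3: PC=2 idx=0 pred=N actual=T -> ctr[0]=1
Ev 4: PC=4 idx=0 pred=N actual=N -> ctr[0]=0
Ev 5: PC=2 idx=0 pred=N actual=T -> ctr[0]=1
Ev 6: PC=3 idx=1 pred=N actual=T -> ctr[1]=2
Ev 7: PC=3 idx=1 pred=T actual=N -> ctr[1]=1
Ev 8: PC=0 idx=0 pred=N actual=N -> ctr[0]=0
Ev 9: PC=0 idx=0 pred=N actual=T -> ctr[0]=1
Ev 10: PC=2 idx=0 pred=N actual=N -> ctr[0]=0
Ev 11: PC=4 idx=0 pred=N actual=N -> ctr[0]=0
Ev 12: PC=4 idx=0 pred=N actual=T -> ctr[0]=1
Ev 13: PC=3 idx=1 pred=N actual=T -> ctr[1]=2

Answer: 1 2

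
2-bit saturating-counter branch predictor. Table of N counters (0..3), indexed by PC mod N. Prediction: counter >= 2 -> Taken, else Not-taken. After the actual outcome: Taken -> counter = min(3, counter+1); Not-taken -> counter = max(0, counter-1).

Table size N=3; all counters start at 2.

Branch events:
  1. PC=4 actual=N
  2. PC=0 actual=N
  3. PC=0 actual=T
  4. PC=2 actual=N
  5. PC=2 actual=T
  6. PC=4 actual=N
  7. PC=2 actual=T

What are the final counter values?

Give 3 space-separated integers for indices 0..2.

Answer: 2 0 3

Derivation:
Ev 1: PC=4 idx=1 pred=T actual=N -> ctr[1]=1
Ev 2: PC=0 idx=0 pred=T actual=N -> ctr[0]=1
Ev 3: PC=0 idx=0 pred=N actual=T -> ctr[0]=2
Ev 4: PC=2 idx=2 pred=T actual=N -> ctr[2]=1
Ev 5: PC=2 idx=2 pred=N actual=T -> ctr[2]=2
Ev 6: PC=4 idx=1 pred=N actual=N -> ctr[1]=0
Ev 7: PC=2 idx=2 pred=T actual=T -> ctr[2]=3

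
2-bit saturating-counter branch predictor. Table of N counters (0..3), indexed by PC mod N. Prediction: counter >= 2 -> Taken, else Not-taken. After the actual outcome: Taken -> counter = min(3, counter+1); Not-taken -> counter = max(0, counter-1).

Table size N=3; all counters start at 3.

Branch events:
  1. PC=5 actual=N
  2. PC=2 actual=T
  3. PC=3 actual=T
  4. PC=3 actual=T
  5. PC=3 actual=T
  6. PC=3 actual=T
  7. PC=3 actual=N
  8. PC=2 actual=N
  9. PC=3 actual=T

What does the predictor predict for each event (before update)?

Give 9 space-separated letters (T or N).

Answer: T T T T T T T T T

Derivation:
Ev 1: PC=5 idx=2 pred=T actual=N -> ctr[2]=2
Ev 2: PC=2 idx=2 pred=T actual=T -> ctr[2]=3
Ev 3: PC=3 idx=0 pred=T actual=T -> ctr[0]=3
Ev 4: PC=3 idx=0 pred=T actual=T -> ctr[0]=3
Ev 5: PC=3 idx=0 pred=T actual=T -> ctr[0]=3
Ev 6: PC=3 idx=0 pred=T actual=T -> ctr[0]=3
Ev 7: PC=3 idx=0 pred=T actual=N -> ctr[0]=2
Ev 8: PC=2 idx=2 pred=T actual=N -> ctr[2]=2
Ev 9: PC=3 idx=0 pred=T actual=T -> ctr[0]=3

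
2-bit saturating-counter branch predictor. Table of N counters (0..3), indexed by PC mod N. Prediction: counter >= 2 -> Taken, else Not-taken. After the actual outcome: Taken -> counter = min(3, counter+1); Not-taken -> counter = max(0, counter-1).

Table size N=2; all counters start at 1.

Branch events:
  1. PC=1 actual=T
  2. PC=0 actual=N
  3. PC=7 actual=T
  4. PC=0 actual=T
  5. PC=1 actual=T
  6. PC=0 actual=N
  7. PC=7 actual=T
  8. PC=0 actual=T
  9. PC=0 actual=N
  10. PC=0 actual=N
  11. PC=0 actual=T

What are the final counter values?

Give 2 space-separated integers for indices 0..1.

Ev 1: PC=1 idx=1 pred=N actual=T -> ctr[1]=2
Ev 2: PC=0 idx=0 pred=N actual=N -> ctr[0]=0
Ev 3: PC=7 idx=1 pred=T actual=T -> ctr[1]=3
Ev 4: PC=0 idx=0 pred=N actual=T -> ctr[0]=1
Ev 5: PC=1 idx=1 pred=T actual=T -> ctr[1]=3
Ev 6: PC=0 idx=0 pred=N actual=N -> ctr[0]=0
Ev 7: PC=7 idx=1 pred=T actual=T -> ctr[1]=3
Ev 8: PC=0 idx=0 pred=N actual=T -> ctr[0]=1
Ev 9: PC=0 idx=0 pred=N actual=N -> ctr[0]=0
Ev 10: PC=0 idx=0 pred=N actual=N -> ctr[0]=0
Ev 11: PC=0 idx=0 pred=N actual=T -> ctr[0]=1

Answer: 1 3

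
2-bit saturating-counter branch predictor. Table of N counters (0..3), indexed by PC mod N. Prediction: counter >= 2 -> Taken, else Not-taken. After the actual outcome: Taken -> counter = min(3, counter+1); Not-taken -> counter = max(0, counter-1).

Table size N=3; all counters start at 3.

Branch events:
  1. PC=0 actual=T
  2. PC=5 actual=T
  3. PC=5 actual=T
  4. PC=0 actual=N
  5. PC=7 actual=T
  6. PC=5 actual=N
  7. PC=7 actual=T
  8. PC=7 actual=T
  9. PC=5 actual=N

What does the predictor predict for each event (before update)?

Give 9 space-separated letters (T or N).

Answer: T T T T T T T T T

Derivation:
Ev 1: PC=0 idx=0 pred=T actual=T -> ctr[0]=3
Ev 2: PC=5 idx=2 pred=T actual=T -> ctr[2]=3
Ev 3: PC=5 idx=2 pred=T actual=T -> ctr[2]=3
Ev 4: PC=0 idx=0 pred=T actual=N -> ctr[0]=2
Ev 5: PC=7 idx=1 pred=T actual=T -> ctr[1]=3
Ev 6: PC=5 idx=2 pred=T actual=N -> ctr[2]=2
Ev 7: PC=7 idx=1 pred=T actual=T -> ctr[1]=3
Ev 8: PC=7 idx=1 pred=T actual=T -> ctr[1]=3
Ev 9: PC=5 idx=2 pred=T actual=N -> ctr[2]=1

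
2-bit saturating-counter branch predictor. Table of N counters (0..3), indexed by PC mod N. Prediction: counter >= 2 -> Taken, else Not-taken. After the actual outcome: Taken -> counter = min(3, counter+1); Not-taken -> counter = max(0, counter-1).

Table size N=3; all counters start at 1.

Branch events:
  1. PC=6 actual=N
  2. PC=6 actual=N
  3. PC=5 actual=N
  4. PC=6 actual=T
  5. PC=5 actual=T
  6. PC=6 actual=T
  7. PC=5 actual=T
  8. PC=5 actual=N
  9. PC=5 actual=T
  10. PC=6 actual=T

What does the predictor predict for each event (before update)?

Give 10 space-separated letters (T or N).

Answer: N N N N N N N T N T

Derivation:
Ev 1: PC=6 idx=0 pred=N actual=N -> ctr[0]=0
Ev 2: PC=6 idx=0 pred=N actual=N -> ctr[0]=0
Ev 3: PC=5 idx=2 pred=N actual=N -> ctr[2]=0
Ev 4: PC=6 idx=0 pred=N actual=T -> ctr[0]=1
Ev 5: PC=5 idx=2 pred=N actual=T -> ctr[2]=1
Ev 6: PC=6 idx=0 pred=N actual=T -> ctr[0]=2
Ev 7: PC=5 idx=2 pred=N actual=T -> ctr[2]=2
Ev 8: PC=5 idx=2 pred=T actual=N -> ctr[2]=1
Ev 9: PC=5 idx=2 pred=N actual=T -> ctr[2]=2
Ev 10: PC=6 idx=0 pred=T actual=T -> ctr[0]=3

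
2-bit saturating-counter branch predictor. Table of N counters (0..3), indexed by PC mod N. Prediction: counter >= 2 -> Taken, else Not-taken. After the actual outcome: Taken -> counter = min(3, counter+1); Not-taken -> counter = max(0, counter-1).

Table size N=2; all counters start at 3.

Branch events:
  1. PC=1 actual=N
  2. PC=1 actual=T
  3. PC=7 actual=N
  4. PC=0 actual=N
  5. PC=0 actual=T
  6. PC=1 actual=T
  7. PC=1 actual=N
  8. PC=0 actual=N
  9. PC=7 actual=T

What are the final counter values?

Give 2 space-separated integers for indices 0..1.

Answer: 2 3

Derivation:
Ev 1: PC=1 idx=1 pred=T actual=N -> ctr[1]=2
Ev 2: PC=1 idx=1 pred=T actual=T -> ctr[1]=3
Ev 3: PC=7 idx=1 pred=T actual=N -> ctr[1]=2
Ev 4: PC=0 idx=0 pred=T actual=N -> ctr[0]=2
Ev 5: PC=0 idx=0 pred=T actual=T -> ctr[0]=3
Ev 6: PC=1 idx=1 pred=T actual=T -> ctr[1]=3
Ev 7: PC=1 idx=1 pred=T actual=N -> ctr[1]=2
Ev 8: PC=0 idx=0 pred=T actual=N -> ctr[0]=2
Ev 9: PC=7 idx=1 pred=T actual=T -> ctr[1]=3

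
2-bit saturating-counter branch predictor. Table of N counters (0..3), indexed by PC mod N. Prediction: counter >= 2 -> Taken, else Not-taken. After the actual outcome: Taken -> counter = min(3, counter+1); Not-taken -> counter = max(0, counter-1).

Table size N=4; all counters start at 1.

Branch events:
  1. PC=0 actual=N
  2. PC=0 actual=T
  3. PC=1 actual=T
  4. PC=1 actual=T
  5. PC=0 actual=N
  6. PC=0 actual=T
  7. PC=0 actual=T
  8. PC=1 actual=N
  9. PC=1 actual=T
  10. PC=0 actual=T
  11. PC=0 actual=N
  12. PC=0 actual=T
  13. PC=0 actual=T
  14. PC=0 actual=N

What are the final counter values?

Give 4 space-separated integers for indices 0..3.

Ev 1: PC=0 idx=0 pred=N actual=N -> ctr[0]=0
Ev 2: PC=0 idx=0 pred=N actual=T -> ctr[0]=1
Ev 3: PC=1 idx=1 pred=N actual=T -> ctr[1]=2
Ev 4: PC=1 idx=1 pred=T actual=T -> ctr[1]=3
Ev 5: PC=0 idx=0 pred=N actual=N -> ctr[0]=0
Ev 6: PC=0 idx=0 pred=N actual=T -> ctr[0]=1
Ev 7: PC=0 idx=0 pred=N actual=T -> ctr[0]=2
Ev 8: PC=1 idx=1 pred=T actual=N -> ctr[1]=2
Ev 9: PC=1 idx=1 pred=T actual=T -> ctr[1]=3
Ev 10: PC=0 idx=0 pred=T actual=T -> ctr[0]=3
Ev 11: PC=0 idx=0 pred=T actual=N -> ctr[0]=2
Ev 12: PC=0 idx=0 pred=T actual=T -> ctr[0]=3
Ev 13: PC=0 idx=0 pred=T actual=T -> ctr[0]=3
Ev 14: PC=0 idx=0 pred=T actual=N -> ctr[0]=2

Answer: 2 3 1 1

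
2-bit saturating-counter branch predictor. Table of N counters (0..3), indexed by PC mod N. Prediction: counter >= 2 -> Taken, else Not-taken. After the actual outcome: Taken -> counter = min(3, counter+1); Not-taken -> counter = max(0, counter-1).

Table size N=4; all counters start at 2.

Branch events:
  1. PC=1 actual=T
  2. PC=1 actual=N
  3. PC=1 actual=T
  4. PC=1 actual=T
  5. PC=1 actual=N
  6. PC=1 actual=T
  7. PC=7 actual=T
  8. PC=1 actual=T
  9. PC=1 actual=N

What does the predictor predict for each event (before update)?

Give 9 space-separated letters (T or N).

Answer: T T T T T T T T T

Derivation:
Ev 1: PC=1 idx=1 pred=T actual=T -> ctr[1]=3
Ev 2: PC=1 idx=1 pred=T actual=N -> ctr[1]=2
Ev 3: PC=1 idx=1 pred=T actual=T -> ctr[1]=3
Ev 4: PC=1 idx=1 pred=T actual=T -> ctr[1]=3
Ev 5: PC=1 idx=1 pred=T actual=N -> ctr[1]=2
Ev 6: PC=1 idx=1 pred=T actual=T -> ctr[1]=3
Ev 7: PC=7 idx=3 pred=T actual=T -> ctr[3]=3
Ev 8: PC=1 idx=1 pred=T actual=T -> ctr[1]=3
Ev 9: PC=1 idx=1 pred=T actual=N -> ctr[1]=2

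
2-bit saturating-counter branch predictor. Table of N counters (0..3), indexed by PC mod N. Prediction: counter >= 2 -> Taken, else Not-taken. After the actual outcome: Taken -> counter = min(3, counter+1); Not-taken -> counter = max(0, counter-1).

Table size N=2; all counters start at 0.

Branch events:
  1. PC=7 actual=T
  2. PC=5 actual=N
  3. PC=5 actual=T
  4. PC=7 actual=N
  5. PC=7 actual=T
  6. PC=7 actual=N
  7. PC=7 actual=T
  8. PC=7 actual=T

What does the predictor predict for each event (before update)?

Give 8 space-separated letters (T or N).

Ev 1: PC=7 idx=1 pred=N actual=T -> ctr[1]=1
Ev 2: PC=5 idx=1 pred=N actual=N -> ctr[1]=0
Ev 3: PC=5 idx=1 pred=N actual=T -> ctr[1]=1
Ev 4: PC=7 idx=1 pred=N actual=N -> ctr[1]=0
Ev 5: PC=7 idx=1 pred=N actual=T -> ctr[1]=1
Ev 6: PC=7 idx=1 pred=N actual=N -> ctr[1]=0
Ev 7: PC=7 idx=1 pred=N actual=T -> ctr[1]=1
Ev 8: PC=7 idx=1 pred=N actual=T -> ctr[1]=2

Answer: N N N N N N N N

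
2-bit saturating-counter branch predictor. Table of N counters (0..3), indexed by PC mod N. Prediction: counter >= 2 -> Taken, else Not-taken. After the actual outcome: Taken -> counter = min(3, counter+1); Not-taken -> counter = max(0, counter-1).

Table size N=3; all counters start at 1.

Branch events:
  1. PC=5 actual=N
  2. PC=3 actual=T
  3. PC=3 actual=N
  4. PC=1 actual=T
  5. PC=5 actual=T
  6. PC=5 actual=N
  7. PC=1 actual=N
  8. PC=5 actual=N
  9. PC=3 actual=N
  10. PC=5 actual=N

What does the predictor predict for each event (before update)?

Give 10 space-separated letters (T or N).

Answer: N N T N N N T N N N

Derivation:
Ev 1: PC=5 idx=2 pred=N actual=N -> ctr[2]=0
Ev 2: PC=3 idx=0 pred=N actual=T -> ctr[0]=2
Ev 3: PC=3 idx=0 pred=T actual=N -> ctr[0]=1
Ev 4: PC=1 idx=1 pred=N actual=T -> ctr[1]=2
Ev 5: PC=5 idx=2 pred=N actual=T -> ctr[2]=1
Ev 6: PC=5 idx=2 pred=N actual=N -> ctr[2]=0
Ev 7: PC=1 idx=1 pred=T actual=N -> ctr[1]=1
Ev 8: PC=5 idx=2 pred=N actual=N -> ctr[2]=0
Ev 9: PC=3 idx=0 pred=N actual=N -> ctr[0]=0
Ev 10: PC=5 idx=2 pred=N actual=N -> ctr[2]=0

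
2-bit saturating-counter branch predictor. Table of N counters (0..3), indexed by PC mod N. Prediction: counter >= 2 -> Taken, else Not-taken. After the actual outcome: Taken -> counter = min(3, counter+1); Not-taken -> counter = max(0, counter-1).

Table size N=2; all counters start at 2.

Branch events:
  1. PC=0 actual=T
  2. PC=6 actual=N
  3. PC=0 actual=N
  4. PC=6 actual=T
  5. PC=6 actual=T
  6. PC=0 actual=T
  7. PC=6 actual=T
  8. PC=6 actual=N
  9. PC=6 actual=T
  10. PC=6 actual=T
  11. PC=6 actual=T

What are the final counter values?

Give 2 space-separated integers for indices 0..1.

Answer: 3 2

Derivation:
Ev 1: PC=0 idx=0 pred=T actual=T -> ctr[0]=3
Ev 2: PC=6 idx=0 pred=T actual=N -> ctr[0]=2
Ev 3: PC=0 idx=0 pred=T actual=N -> ctr[0]=1
Ev 4: PC=6 idx=0 pred=N actual=T -> ctr[0]=2
Ev 5: PC=6 idx=0 pred=T actual=T -> ctr[0]=3
Ev 6: PC=0 idx=0 pred=T actual=T -> ctr[0]=3
Ev 7: PC=6 idx=0 pred=T actual=T -> ctr[0]=3
Ev 8: PC=6 idx=0 pred=T actual=N -> ctr[0]=2
Ev 9: PC=6 idx=0 pred=T actual=T -> ctr[0]=3
Ev 10: PC=6 idx=0 pred=T actual=T -> ctr[0]=3
Ev 11: PC=6 idx=0 pred=T actual=T -> ctr[0]=3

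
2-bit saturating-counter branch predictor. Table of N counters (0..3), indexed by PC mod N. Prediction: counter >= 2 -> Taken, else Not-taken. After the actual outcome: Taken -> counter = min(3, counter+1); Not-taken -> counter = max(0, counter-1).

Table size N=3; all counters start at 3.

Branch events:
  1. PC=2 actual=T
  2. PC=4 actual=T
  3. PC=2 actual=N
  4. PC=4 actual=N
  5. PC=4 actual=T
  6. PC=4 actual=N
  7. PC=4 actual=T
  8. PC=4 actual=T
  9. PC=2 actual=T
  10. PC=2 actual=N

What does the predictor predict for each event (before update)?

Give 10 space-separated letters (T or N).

Ev 1: PC=2 idx=2 pred=T actual=T -> ctr[2]=3
Ev 2: PC=4 idx=1 pred=T actual=T -> ctr[1]=3
Ev 3: PC=2 idx=2 pred=T actual=N -> ctr[2]=2
Ev 4: PC=4 idx=1 pred=T actual=N -> ctr[1]=2
Ev 5: PC=4 idx=1 pred=T actual=T -> ctr[1]=3
Ev 6: PC=4 idx=1 pred=T actual=N -> ctr[1]=2
Ev 7: PC=4 idx=1 pred=T actual=T -> ctr[1]=3
Ev 8: PC=4 idx=1 pred=T actual=T -> ctr[1]=3
Ev 9: PC=2 idx=2 pred=T actual=T -> ctr[2]=3
Ev 10: PC=2 idx=2 pred=T actual=N -> ctr[2]=2

Answer: T T T T T T T T T T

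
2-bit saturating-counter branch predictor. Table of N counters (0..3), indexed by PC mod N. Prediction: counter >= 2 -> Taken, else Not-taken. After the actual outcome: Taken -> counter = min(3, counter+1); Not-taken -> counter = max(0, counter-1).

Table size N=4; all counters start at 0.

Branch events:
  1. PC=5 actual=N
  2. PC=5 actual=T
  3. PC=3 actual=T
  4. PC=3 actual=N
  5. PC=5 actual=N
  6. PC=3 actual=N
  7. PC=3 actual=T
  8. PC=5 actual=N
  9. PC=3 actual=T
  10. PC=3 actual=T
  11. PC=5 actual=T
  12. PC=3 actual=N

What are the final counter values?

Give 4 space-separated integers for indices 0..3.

Ev 1: PC=5 idx=1 pred=N actual=N -> ctr[1]=0
Ev 2: PC=5 idx=1 pred=N actual=T -> ctr[1]=1
Ev 3: PC=3 idx=3 pred=N actual=T -> ctr[3]=1
Ev 4: PC=3 idx=3 pred=N actual=N -> ctr[3]=0
Ev 5: PC=5 idx=1 pred=N actual=N -> ctr[1]=0
Ev 6: PC=3 idx=3 pred=N actual=N -> ctr[3]=0
Ev 7: PC=3 idx=3 pred=N actual=T -> ctr[3]=1
Ev 8: PC=5 idx=1 pred=N actual=N -> ctr[1]=0
Ev 9: PC=3 idx=3 pred=N actual=T -> ctr[3]=2
Ev 10: PC=3 idx=3 pred=T actual=T -> ctr[3]=3
Ev 11: PC=5 idx=1 pred=N actual=T -> ctr[1]=1
Ev 12: PC=3 idx=3 pred=T actual=N -> ctr[3]=2

Answer: 0 1 0 2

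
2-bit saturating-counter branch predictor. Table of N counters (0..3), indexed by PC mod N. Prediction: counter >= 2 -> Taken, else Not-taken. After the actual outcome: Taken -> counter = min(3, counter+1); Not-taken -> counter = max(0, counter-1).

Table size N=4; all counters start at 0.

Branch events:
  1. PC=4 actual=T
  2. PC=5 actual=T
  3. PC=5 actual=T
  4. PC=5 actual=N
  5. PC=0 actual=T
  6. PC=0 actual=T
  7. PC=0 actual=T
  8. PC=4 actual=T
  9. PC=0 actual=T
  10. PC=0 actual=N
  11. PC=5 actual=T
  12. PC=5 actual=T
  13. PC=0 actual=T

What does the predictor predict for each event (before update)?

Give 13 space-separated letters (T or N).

Ev 1: PC=4 idx=0 pred=N actual=T -> ctr[0]=1
Ev 2: PC=5 idx=1 pred=N actual=T -> ctr[1]=1
Ev 3: PC=5 idx=1 pred=N actual=T -> ctr[1]=2
Ev 4: PC=5 idx=1 pred=T actual=N -> ctr[1]=1
Ev 5: PC=0 idx=0 pred=N actual=T -> ctr[0]=2
Ev 6: PC=0 idx=0 pred=T actual=T -> ctr[0]=3
Ev 7: PC=0 idx=0 pred=T actual=T -> ctr[0]=3
Ev 8: PC=4 idx=0 pred=T actual=T -> ctr[0]=3
Ev 9: PC=0 idx=0 pred=T actual=T -> ctr[0]=3
Ev 10: PC=0 idx=0 pred=T actual=N -> ctr[0]=2
Ev 11: PC=5 idx=1 pred=N actual=T -> ctr[1]=2
Ev 12: PC=5 idx=1 pred=T actual=T -> ctr[1]=3
Ev 13: PC=0 idx=0 pred=T actual=T -> ctr[0]=3

Answer: N N N T N T T T T T N T T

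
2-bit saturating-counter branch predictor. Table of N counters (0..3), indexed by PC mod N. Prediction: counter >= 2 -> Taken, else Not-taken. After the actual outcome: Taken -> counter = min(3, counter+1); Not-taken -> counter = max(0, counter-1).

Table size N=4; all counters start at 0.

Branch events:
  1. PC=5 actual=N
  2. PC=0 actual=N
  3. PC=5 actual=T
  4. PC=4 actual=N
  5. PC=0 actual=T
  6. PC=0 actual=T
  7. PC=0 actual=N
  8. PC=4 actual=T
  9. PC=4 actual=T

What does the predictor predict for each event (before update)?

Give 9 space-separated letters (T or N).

Ev 1: PC=5 idx=1 pred=N actual=N -> ctr[1]=0
Ev 2: PC=0 idx=0 pred=N actual=N -> ctr[0]=0
Ev 3: PC=5 idx=1 pred=N actual=T -> ctr[1]=1
Ev 4: PC=4 idx=0 pred=N actual=N -> ctr[0]=0
Ev 5: PC=0 idx=0 pred=N actual=T -> ctr[0]=1
Ev 6: PC=0 idx=0 pred=N actual=T -> ctr[0]=2
Ev 7: PC=0 idx=0 pred=T actual=N -> ctr[0]=1
Ev 8: PC=4 idx=0 pred=N actual=T -> ctr[0]=2
Ev 9: PC=4 idx=0 pred=T actual=T -> ctr[0]=3

Answer: N N N N N N T N T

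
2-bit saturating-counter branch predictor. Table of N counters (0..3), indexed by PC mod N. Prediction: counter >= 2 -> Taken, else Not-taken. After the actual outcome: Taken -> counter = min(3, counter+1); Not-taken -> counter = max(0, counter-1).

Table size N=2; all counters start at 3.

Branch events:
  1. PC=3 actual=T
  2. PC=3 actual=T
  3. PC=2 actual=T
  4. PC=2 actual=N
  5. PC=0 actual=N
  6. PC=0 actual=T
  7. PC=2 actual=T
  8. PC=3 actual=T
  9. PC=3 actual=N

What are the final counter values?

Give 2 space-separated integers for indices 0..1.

Ev 1: PC=3 idx=1 pred=T actual=T -> ctr[1]=3
Ev 2: PC=3 idx=1 pred=T actual=T -> ctr[1]=3
Ev 3: PC=2 idx=0 pred=T actual=T -> ctr[0]=3
Ev 4: PC=2 idx=0 pred=T actual=N -> ctr[0]=2
Ev 5: PC=0 idx=0 pred=T actual=N -> ctr[0]=1
Ev 6: PC=0 idx=0 pred=N actual=T -> ctr[0]=2
Ev 7: PC=2 idx=0 pred=T actual=T -> ctr[0]=3
Ev 8: PC=3 idx=1 pred=T actual=T -> ctr[1]=3
Ev 9: PC=3 idx=1 pred=T actual=N -> ctr[1]=2

Answer: 3 2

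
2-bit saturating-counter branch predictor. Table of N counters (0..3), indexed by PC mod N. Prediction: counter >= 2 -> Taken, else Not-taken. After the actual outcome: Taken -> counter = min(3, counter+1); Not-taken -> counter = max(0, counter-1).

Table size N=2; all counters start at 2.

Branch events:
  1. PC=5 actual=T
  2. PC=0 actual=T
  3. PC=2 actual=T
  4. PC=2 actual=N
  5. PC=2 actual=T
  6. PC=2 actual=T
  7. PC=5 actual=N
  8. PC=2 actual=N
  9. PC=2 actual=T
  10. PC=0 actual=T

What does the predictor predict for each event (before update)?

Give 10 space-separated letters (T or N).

Answer: T T T T T T T T T T

Derivation:
Ev 1: PC=5 idx=1 pred=T actual=T -> ctr[1]=3
Ev 2: PC=0 idx=0 pred=T actual=T -> ctr[0]=3
Ev 3: PC=2 idx=0 pred=T actual=T -> ctr[0]=3
Ev 4: PC=2 idx=0 pred=T actual=N -> ctr[0]=2
Ev 5: PC=2 idx=0 pred=T actual=T -> ctr[0]=3
Ev 6: PC=2 idx=0 pred=T actual=T -> ctr[0]=3
Ev 7: PC=5 idx=1 pred=T actual=N -> ctr[1]=2
Ev 8: PC=2 idx=0 pred=T actual=N -> ctr[0]=2
Ev 9: PC=2 idx=0 pred=T actual=T -> ctr[0]=3
Ev 10: PC=0 idx=0 pred=T actual=T -> ctr[0]=3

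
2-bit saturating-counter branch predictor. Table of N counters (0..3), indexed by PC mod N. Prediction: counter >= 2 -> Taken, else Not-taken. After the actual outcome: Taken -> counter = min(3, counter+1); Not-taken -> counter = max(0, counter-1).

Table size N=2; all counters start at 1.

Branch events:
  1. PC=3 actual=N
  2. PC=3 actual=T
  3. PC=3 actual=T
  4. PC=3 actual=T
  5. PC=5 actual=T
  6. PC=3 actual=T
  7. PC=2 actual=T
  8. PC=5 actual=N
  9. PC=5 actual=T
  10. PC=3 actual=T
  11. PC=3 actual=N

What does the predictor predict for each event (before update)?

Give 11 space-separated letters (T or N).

Answer: N N N T T T N T T T T

Derivation:
Ev 1: PC=3 idx=1 pred=N actual=N -> ctr[1]=0
Ev 2: PC=3 idx=1 pred=N actual=T -> ctr[1]=1
Ev 3: PC=3 idx=1 pred=N actual=T -> ctr[1]=2
Ev 4: PC=3 idx=1 pred=T actual=T -> ctr[1]=3
Ev 5: PC=5 idx=1 pred=T actual=T -> ctr[1]=3
Ev 6: PC=3 idx=1 pred=T actual=T -> ctr[1]=3
Ev 7: PC=2 idx=0 pred=N actual=T -> ctr[0]=2
Ev 8: PC=5 idx=1 pred=T actual=N -> ctr[1]=2
Ev 9: PC=5 idx=1 pred=T actual=T -> ctr[1]=3
Ev 10: PC=3 idx=1 pred=T actual=T -> ctr[1]=3
Ev 11: PC=3 idx=1 pred=T actual=N -> ctr[1]=2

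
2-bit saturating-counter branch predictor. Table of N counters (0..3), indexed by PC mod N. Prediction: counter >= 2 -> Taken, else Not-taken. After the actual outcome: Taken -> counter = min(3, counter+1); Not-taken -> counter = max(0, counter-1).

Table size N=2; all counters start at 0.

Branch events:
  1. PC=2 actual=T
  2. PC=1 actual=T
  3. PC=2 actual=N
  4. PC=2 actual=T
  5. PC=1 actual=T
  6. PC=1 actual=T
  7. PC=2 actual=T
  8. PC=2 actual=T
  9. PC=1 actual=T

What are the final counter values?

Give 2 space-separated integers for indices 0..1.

Answer: 3 3

Derivation:
Ev 1: PC=2 idx=0 pred=N actual=T -> ctr[0]=1
Ev 2: PC=1 idx=1 pred=N actual=T -> ctr[1]=1
Ev 3: PC=2 idx=0 pred=N actual=N -> ctr[0]=0
Ev 4: PC=2 idx=0 pred=N actual=T -> ctr[0]=1
Ev 5: PC=1 idx=1 pred=N actual=T -> ctr[1]=2
Ev 6: PC=1 idx=1 pred=T actual=T -> ctr[1]=3
Ev 7: PC=2 idx=0 pred=N actual=T -> ctr[0]=2
Ev 8: PC=2 idx=0 pred=T actual=T -> ctr[0]=3
Ev 9: PC=1 idx=1 pred=T actual=T -> ctr[1]=3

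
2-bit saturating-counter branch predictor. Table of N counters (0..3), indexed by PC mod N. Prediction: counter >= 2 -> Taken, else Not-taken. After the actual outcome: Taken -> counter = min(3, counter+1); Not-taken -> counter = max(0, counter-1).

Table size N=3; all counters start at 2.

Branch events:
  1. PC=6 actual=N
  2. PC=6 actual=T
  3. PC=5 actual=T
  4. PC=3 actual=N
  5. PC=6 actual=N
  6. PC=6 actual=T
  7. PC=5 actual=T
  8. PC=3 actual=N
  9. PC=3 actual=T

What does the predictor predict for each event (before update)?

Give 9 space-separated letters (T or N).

Ev 1: PC=6 idx=0 pred=T actual=N -> ctr[0]=1
Ev 2: PC=6 idx=0 pred=N actual=T -> ctr[0]=2
Ev 3: PC=5 idx=2 pred=T actual=T -> ctr[2]=3
Ev 4: PC=3 idx=0 pred=T actual=N -> ctr[0]=1
Ev 5: PC=6 idx=0 pred=N actual=N -> ctr[0]=0
Ev 6: PC=6 idx=0 pred=N actual=T -> ctr[0]=1
Ev 7: PC=5 idx=2 pred=T actual=T -> ctr[2]=3
Ev 8: PC=3 idx=0 pred=N actual=N -> ctr[0]=0
Ev 9: PC=3 idx=0 pred=N actual=T -> ctr[0]=1

Answer: T N T T N N T N N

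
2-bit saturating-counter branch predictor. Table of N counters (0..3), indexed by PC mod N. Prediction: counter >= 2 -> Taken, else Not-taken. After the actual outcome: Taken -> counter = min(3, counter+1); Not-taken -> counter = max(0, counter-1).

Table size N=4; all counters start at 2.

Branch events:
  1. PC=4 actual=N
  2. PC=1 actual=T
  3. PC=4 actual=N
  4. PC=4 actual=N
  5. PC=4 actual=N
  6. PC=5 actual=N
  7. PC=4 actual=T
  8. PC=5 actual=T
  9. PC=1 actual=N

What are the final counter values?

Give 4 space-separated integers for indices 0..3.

Answer: 1 2 2 2

Derivation:
Ev 1: PC=4 idx=0 pred=T actual=N -> ctr[0]=1
Ev 2: PC=1 idx=1 pred=T actual=T -> ctr[1]=3
Ev 3: PC=4 idx=0 pred=N actual=N -> ctr[0]=0
Ev 4: PC=4 idx=0 pred=N actual=N -> ctr[0]=0
Ev 5: PC=4 idx=0 pred=N actual=N -> ctr[0]=0
Ev 6: PC=5 idx=1 pred=T actual=N -> ctr[1]=2
Ev 7: PC=4 idx=0 pred=N actual=T -> ctr[0]=1
Ev 8: PC=5 idx=1 pred=T actual=T -> ctr[1]=3
Ev 9: PC=1 idx=1 pred=T actual=N -> ctr[1]=2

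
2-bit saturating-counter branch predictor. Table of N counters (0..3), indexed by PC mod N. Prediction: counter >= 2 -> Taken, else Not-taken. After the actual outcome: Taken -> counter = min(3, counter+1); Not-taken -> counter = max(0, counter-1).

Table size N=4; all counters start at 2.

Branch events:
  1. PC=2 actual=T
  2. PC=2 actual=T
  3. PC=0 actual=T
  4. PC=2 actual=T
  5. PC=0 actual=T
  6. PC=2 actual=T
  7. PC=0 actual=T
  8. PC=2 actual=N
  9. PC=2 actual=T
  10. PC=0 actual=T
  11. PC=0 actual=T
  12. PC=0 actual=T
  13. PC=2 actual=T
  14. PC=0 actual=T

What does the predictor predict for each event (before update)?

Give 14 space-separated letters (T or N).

Ev 1: PC=2 idx=2 pred=T actual=T -> ctr[2]=3
Ev 2: PC=2 idx=2 pred=T actual=T -> ctr[2]=3
Ev 3: PC=0 idx=0 pred=T actual=T -> ctr[0]=3
Ev 4: PC=2 idx=2 pred=T actual=T -> ctr[2]=3
Ev 5: PC=0 idx=0 pred=T actual=T -> ctr[0]=3
Ev 6: PC=2 idx=2 pred=T actual=T -> ctr[2]=3
Ev 7: PC=0 idx=0 pred=T actual=T -> ctr[0]=3
Ev 8: PC=2 idx=2 pred=T actual=N -> ctr[2]=2
Ev 9: PC=2 idx=2 pred=T actual=T -> ctr[2]=3
Ev 10: PC=0 idx=0 pred=T actual=T -> ctr[0]=3
Ev 11: PC=0 idx=0 pred=T actual=T -> ctr[0]=3
Ev 12: PC=0 idx=0 pred=T actual=T -> ctr[0]=3
Ev 13: PC=2 idx=2 pred=T actual=T -> ctr[2]=3
Ev 14: PC=0 idx=0 pred=T actual=T -> ctr[0]=3

Answer: T T T T T T T T T T T T T T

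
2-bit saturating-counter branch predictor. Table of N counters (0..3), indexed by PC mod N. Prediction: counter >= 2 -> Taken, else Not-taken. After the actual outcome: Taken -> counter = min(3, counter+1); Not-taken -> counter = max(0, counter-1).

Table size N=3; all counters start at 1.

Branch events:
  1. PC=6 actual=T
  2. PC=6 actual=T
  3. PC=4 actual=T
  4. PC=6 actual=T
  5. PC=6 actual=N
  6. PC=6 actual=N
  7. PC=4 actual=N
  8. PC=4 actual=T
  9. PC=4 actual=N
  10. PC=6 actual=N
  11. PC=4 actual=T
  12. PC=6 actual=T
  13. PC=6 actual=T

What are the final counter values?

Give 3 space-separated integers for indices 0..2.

Ev 1: PC=6 idx=0 pred=N actual=T -> ctr[0]=2
Ev 2: PC=6 idx=0 pred=T actual=T -> ctr[0]=3
Ev 3: PC=4 idx=1 pred=N actual=T -> ctr[1]=2
Ev 4: PC=6 idx=0 pred=T actual=T -> ctr[0]=3
Ev 5: PC=6 idx=0 pred=T actual=N -> ctr[0]=2
Ev 6: PC=6 idx=0 pred=T actual=N -> ctr[0]=1
Ev 7: PC=4 idx=1 pred=T actual=N -> ctr[1]=1
Ev 8: PC=4 idx=1 pred=N actual=T -> ctr[1]=2
Ev 9: PC=4 idx=1 pred=T actual=N -> ctr[1]=1
Ev 10: PC=6 idx=0 pred=N actual=N -> ctr[0]=0
Ev 11: PC=4 idx=1 pred=N actual=T -> ctr[1]=2
Ev 12: PC=6 idx=0 pred=N actual=T -> ctr[0]=1
Ev 13: PC=6 idx=0 pred=N actual=T -> ctr[0]=2

Answer: 2 2 1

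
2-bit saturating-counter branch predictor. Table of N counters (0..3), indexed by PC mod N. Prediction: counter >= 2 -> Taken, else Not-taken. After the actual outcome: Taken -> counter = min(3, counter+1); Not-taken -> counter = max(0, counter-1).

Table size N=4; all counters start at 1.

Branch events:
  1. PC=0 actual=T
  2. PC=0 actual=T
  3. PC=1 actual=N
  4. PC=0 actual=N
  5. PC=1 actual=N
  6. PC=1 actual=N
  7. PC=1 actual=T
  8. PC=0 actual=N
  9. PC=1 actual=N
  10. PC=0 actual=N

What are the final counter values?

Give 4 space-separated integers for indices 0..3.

Ev 1: PC=0 idx=0 pred=N actual=T -> ctr[0]=2
Ev 2: PC=0 idx=0 pred=T actual=T -> ctr[0]=3
Ev 3: PC=1 idx=1 pred=N actual=N -> ctr[1]=0
Ev 4: PC=0 idx=0 pred=T actual=N -> ctr[0]=2
Ev 5: PC=1 idx=1 pred=N actual=N -> ctr[1]=0
Ev 6: PC=1 idx=1 pred=N actual=N -> ctr[1]=0
Ev 7: PC=1 idx=1 pred=N actual=T -> ctr[1]=1
Ev 8: PC=0 idx=0 pred=T actual=N -> ctr[0]=1
Ev 9: PC=1 idx=1 pred=N actual=N -> ctr[1]=0
Ev 10: PC=0 idx=0 pred=N actual=N -> ctr[0]=0

Answer: 0 0 1 1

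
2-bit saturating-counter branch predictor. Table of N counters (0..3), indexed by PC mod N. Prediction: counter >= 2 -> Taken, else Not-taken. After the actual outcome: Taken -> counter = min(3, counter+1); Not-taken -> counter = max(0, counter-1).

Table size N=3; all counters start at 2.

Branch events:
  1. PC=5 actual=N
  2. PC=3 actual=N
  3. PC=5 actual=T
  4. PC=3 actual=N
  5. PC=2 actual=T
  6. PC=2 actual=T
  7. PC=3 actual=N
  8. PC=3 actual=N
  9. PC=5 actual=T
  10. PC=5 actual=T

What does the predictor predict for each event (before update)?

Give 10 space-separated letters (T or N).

Answer: T T N N T T N N T T

Derivation:
Ev 1: PC=5 idx=2 pred=T actual=N -> ctr[2]=1
Ev 2: PC=3 idx=0 pred=T actual=N -> ctr[0]=1
Ev 3: PC=5 idx=2 pred=N actual=T -> ctr[2]=2
Ev 4: PC=3 idx=0 pred=N actual=N -> ctr[0]=0
Ev 5: PC=2 idx=2 pred=T actual=T -> ctr[2]=3
Ev 6: PC=2 idx=2 pred=T actual=T -> ctr[2]=3
Ev 7: PC=3 idx=0 pred=N actual=N -> ctr[0]=0
Ev 8: PC=3 idx=0 pred=N actual=N -> ctr[0]=0
Ev 9: PC=5 idx=2 pred=T actual=T -> ctr[2]=3
Ev 10: PC=5 idx=2 pred=T actual=T -> ctr[2]=3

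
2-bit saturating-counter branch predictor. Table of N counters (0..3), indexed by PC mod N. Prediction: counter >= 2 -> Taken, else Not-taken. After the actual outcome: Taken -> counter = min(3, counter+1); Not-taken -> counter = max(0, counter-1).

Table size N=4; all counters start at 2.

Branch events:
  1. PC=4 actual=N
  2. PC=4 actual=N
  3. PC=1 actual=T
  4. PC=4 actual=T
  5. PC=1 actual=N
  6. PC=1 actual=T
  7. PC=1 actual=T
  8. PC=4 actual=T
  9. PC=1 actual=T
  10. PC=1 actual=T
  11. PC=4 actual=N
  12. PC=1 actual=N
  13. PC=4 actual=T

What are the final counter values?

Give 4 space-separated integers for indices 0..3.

Answer: 2 2 2 2

Derivation:
Ev 1: PC=4 idx=0 pred=T actual=N -> ctr[0]=1
Ev 2: PC=4 idx=0 pred=N actual=N -> ctr[0]=0
Ev 3: PC=1 idx=1 pred=T actual=T -> ctr[1]=3
Ev 4: PC=4 idx=0 pred=N actual=T -> ctr[0]=1
Ev 5: PC=1 idx=1 pred=T actual=N -> ctr[1]=2
Ev 6: PC=1 idx=1 pred=T actual=T -> ctr[1]=3
Ev 7: PC=1 idx=1 pred=T actual=T -> ctr[1]=3
Ev 8: PC=4 idx=0 pred=N actual=T -> ctr[0]=2
Ev 9: PC=1 idx=1 pred=T actual=T -> ctr[1]=3
Ev 10: PC=1 idx=1 pred=T actual=T -> ctr[1]=3
Ev 11: PC=4 idx=0 pred=T actual=N -> ctr[0]=1
Ev 12: PC=1 idx=1 pred=T actual=N -> ctr[1]=2
Ev 13: PC=4 idx=0 pred=N actual=T -> ctr[0]=2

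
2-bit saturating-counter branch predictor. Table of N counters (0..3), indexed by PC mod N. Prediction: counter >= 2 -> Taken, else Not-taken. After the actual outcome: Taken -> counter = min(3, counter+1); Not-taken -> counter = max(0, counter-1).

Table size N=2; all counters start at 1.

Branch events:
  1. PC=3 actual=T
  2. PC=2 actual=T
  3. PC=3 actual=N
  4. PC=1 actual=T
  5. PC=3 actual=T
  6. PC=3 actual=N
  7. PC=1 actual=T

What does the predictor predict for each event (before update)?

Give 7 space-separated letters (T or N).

Ev 1: PC=3 idx=1 pred=N actual=T -> ctr[1]=2
Ev 2: PC=2 idx=0 pred=N actual=T -> ctr[0]=2
Ev 3: PC=3 idx=1 pred=T actual=N -> ctr[1]=1
Ev 4: PC=1 idx=1 pred=N actual=T -> ctr[1]=2
Ev 5: PC=3 idx=1 pred=T actual=T -> ctr[1]=3
Ev 6: PC=3 idx=1 pred=T actual=N -> ctr[1]=2
Ev 7: PC=1 idx=1 pred=T actual=T -> ctr[1]=3

Answer: N N T N T T T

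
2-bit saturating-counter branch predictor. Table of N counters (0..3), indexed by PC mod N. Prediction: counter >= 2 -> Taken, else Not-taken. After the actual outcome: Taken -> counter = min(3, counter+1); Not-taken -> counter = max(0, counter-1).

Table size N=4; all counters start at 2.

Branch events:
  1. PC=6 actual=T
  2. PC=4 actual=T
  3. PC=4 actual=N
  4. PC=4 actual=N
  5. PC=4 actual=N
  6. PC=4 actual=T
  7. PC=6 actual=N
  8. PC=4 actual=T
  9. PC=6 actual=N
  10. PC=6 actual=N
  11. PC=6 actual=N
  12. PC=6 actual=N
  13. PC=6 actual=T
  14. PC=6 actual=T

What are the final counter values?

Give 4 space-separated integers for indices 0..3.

Ev 1: PC=6 idx=2 pred=T actual=T -> ctr[2]=3
Ev 2: PC=4 idx=0 pred=T actual=T -> ctr[0]=3
Ev 3: PC=4 idx=0 pred=T actual=N -> ctr[0]=2
Ev 4: PC=4 idx=0 pred=T actual=N -> ctr[0]=1
Ev 5: PC=4 idx=0 pred=N actual=N -> ctr[0]=0
Ev 6: PC=4 idx=0 pred=N actual=T -> ctr[0]=1
Ev 7: PC=6 idx=2 pred=T actual=N -> ctr[2]=2
Ev 8: PC=4 idx=0 pred=N actual=T -> ctr[0]=2
Ev 9: PC=6 idx=2 pred=T actual=N -> ctr[2]=1
Ev 10: PC=6 idx=2 pred=N actual=N -> ctr[2]=0
Ev 11: PC=6 idx=2 pred=N actual=N -> ctr[2]=0
Ev 12: PC=6 idx=2 pred=N actual=N -> ctr[2]=0
Ev 13: PC=6 idx=2 pred=N actual=T -> ctr[2]=1
Ev 14: PC=6 idx=2 pred=N actual=T -> ctr[2]=2

Answer: 2 2 2 2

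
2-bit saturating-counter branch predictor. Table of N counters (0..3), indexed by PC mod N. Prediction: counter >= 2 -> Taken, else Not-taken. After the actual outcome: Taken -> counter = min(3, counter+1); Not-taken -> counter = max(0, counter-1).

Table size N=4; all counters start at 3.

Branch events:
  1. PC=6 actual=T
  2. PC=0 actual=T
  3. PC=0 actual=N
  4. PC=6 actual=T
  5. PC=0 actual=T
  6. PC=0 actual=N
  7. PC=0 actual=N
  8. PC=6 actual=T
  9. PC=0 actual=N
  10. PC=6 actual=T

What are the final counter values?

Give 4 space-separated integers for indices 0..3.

Answer: 0 3 3 3

Derivation:
Ev 1: PC=6 idx=2 pred=T actual=T -> ctr[2]=3
Ev 2: PC=0 idx=0 pred=T actual=T -> ctr[0]=3
Ev 3: PC=0 idx=0 pred=T actual=N -> ctr[0]=2
Ev 4: PC=6 idx=2 pred=T actual=T -> ctr[2]=3
Ev 5: PC=0 idx=0 pred=T actual=T -> ctr[0]=3
Ev 6: PC=0 idx=0 pred=T actual=N -> ctr[0]=2
Ev 7: PC=0 idx=0 pred=T actual=N -> ctr[0]=1
Ev 8: PC=6 idx=2 pred=T actual=T -> ctr[2]=3
Ev 9: PC=0 idx=0 pred=N actual=N -> ctr[0]=0
Ev 10: PC=6 idx=2 pred=T actual=T -> ctr[2]=3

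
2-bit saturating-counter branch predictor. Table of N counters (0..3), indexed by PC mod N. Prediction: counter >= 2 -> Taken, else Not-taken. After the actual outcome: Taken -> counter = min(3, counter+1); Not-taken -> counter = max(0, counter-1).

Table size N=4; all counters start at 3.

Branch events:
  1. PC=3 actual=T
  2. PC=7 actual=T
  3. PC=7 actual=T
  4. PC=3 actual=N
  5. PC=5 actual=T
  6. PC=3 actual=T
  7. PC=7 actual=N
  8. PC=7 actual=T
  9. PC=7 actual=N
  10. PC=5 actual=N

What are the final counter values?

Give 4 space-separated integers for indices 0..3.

Answer: 3 2 3 2

Derivation:
Ev 1: PC=3 idx=3 pred=T actual=T -> ctr[3]=3
Ev 2: PC=7 idx=3 pred=T actual=T -> ctr[3]=3
Ev 3: PC=7 idx=3 pred=T actual=T -> ctr[3]=3
Ev 4: PC=3 idx=3 pred=T actual=N -> ctr[3]=2
Ev 5: PC=5 idx=1 pred=T actual=T -> ctr[1]=3
Ev 6: PC=3 idx=3 pred=T actual=T -> ctr[3]=3
Ev 7: PC=7 idx=3 pred=T actual=N -> ctr[3]=2
Ev 8: PC=7 idx=3 pred=T actual=T -> ctr[3]=3
Ev 9: PC=7 idx=3 pred=T actual=N -> ctr[3]=2
Ev 10: PC=5 idx=1 pred=T actual=N -> ctr[1]=2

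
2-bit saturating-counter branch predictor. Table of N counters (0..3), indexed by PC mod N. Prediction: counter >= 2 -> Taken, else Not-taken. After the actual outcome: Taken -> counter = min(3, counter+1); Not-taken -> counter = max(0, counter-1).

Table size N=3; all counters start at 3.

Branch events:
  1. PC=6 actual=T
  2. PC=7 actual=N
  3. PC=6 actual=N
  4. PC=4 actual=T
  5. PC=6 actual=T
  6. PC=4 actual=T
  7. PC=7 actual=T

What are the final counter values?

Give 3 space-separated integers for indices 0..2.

Answer: 3 3 3

Derivation:
Ev 1: PC=6 idx=0 pred=T actual=T -> ctr[0]=3
Ev 2: PC=7 idx=1 pred=T actual=N -> ctr[1]=2
Ev 3: PC=6 idx=0 pred=T actual=N -> ctr[0]=2
Ev 4: PC=4 idx=1 pred=T actual=T -> ctr[1]=3
Ev 5: PC=6 idx=0 pred=T actual=T -> ctr[0]=3
Ev 6: PC=4 idx=1 pred=T actual=T -> ctr[1]=3
Ev 7: PC=7 idx=1 pred=T actual=T -> ctr[1]=3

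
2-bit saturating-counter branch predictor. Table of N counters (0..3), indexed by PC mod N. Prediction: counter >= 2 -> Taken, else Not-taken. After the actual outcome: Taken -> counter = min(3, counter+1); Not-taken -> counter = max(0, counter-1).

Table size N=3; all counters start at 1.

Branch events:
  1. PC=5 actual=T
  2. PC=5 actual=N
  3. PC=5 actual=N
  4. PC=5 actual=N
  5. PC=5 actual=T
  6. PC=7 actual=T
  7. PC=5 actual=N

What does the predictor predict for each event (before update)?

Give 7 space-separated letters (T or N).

Answer: N T N N N N N

Derivation:
Ev 1: PC=5 idx=2 pred=N actual=T -> ctr[2]=2
Ev 2: PC=5 idx=2 pred=T actual=N -> ctr[2]=1
Ev 3: PC=5 idx=2 pred=N actual=N -> ctr[2]=0
Ev 4: PC=5 idx=2 pred=N actual=N -> ctr[2]=0
Ev 5: PC=5 idx=2 pred=N actual=T -> ctr[2]=1
Ev 6: PC=7 idx=1 pred=N actual=T -> ctr[1]=2
Ev 7: PC=5 idx=2 pred=N actual=N -> ctr[2]=0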